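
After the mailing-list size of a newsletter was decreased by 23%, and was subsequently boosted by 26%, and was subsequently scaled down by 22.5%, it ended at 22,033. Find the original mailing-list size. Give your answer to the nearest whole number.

Undoing the 22.5% decrease: 22,033 ÷ 0.775 ≈ 28429.677419.
Undoing the 26% increase: 28429.677419 ÷ 1.26 ≈ 22563.236047.
Undoing the 23% decrease: 22563.236047 ÷ 0.77 ≈ 29,303.

29,303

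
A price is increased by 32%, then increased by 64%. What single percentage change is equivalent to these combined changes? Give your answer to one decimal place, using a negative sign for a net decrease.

116.5%

The combined multiplier is 1.32 × 1.64 = 2.1648.
That corresponds to an increase of 116.5%.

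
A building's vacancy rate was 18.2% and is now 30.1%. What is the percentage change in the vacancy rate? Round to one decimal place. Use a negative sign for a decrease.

65.4%

The change is 30.1 − 18.2 = 11.9 percentage points.
Relative to the original 18.2%, that is 11.9 ÷ 18.2 ≈ 65.4%.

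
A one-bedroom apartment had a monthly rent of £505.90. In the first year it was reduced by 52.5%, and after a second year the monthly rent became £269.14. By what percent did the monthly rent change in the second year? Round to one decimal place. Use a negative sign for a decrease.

After the first year: £505.90 × 0.475 = £240.3025.
Second-year multiplier: £269.14 ÷ £240.3025 ≈ 1.12.
That is a change of 12.0%.

12.0%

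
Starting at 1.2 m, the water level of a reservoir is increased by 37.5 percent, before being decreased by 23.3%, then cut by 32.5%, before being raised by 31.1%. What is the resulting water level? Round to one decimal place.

Each change multiplies by a factor: 1.375 × 0.767 × 0.675 × 1.311 = 0.933264028125.
1.2 × 0.933264028125 = 1.11991683375 ≈ 1.1.

1.1 m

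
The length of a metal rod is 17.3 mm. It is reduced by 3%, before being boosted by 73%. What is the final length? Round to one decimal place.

29.0 mm

Each change multiplies by a factor: 0.97 × 1.73 = 1.6781.
17.3 × 1.6781 = 29.03113 ≈ 29.0.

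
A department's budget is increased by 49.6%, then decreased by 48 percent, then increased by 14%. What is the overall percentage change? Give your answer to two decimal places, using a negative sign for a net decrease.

-11.32%

The combined multiplier is 1.496 × 0.52 × 1.14 = 0.8868288.
That corresponds to a decrease of 11.32%.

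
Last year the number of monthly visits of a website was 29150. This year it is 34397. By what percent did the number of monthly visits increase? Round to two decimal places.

Change: 34397 − 29150 = 5247.
Relative to the original: 5247 ÷ 29150 = 18.00%.
So the number of monthly visits increased by 18.00%.

18.00%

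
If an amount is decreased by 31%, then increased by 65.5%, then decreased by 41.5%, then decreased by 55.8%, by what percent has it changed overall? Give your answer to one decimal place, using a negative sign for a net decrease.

-70.5%

A 31% decrease multiplies by 0.69.
Then a 65.5% increase: 0.69 × 1.655 = 1.14195.
Then a 41.5% decrease: 1.14195 × 0.585 = 0.66804075.
Then a 55.8% decrease: 0.66804075 × 0.442 = 0.2952740115.
Overall factor 0.2952740115, i.e. -70.5%.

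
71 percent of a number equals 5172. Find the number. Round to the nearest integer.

7285

5172 ÷ 0.71 ≈ 7285.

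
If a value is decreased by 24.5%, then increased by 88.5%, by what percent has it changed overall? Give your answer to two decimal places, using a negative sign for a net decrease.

42.32%

A 24.5% decrease multiplies by 0.755.
Then an 88.5% increase: 0.755 × 1.885 = 1.423175.
Overall factor 1.423175, i.e. 42.32%.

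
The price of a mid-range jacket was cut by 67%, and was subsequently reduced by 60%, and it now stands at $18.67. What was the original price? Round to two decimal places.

$141.44

The overall multiplier applied was 0.33 × 0.4 = 0.132.
So the original price was $18.67 ÷ 0.132 ≈ $141.44.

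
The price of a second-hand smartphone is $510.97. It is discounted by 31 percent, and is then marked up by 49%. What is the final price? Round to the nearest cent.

Apply the 31% decrease: $510.97 × 0.69 = $352.5693.
Apply the 49% increase: $352.5693 × 1.49 = $525.328257 ≈ $525.33.

$525.33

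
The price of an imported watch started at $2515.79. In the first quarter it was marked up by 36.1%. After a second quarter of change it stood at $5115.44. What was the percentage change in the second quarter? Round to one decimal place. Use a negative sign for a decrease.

49.4%

After the first quarter: $2515.79 × 1.361 = $3423.99019.
Second-quarter multiplier: $5115.44 ÷ $3423.99019 ≈ 1.494.
That is a change of 49.4%.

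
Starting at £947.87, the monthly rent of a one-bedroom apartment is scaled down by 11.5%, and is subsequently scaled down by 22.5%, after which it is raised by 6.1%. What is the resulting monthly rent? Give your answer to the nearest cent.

Apply the 11.5% decrease: £947.87 × 0.885 = £838.86495.
22.5% decrease: £838.86495 × 0.775 = £650.12033625.
After the 6.1% increase: £650.12033625 × 1.061 = £689.77767676125 ≈ £689.78.

£689.78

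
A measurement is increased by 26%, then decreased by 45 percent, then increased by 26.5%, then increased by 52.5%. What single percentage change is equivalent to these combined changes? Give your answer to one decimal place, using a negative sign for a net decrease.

A 26% increase multiplies by 1.26.
Then a 45% decrease: 1.26 × 0.55 = 0.693.
Then a 26.5% increase: 0.693 × 1.265 = 0.876645.
Then a 52.5% increase: 0.876645 × 1.525 = 1.336883625.
Overall factor 1.336883625, i.e. 33.7%.

33.7%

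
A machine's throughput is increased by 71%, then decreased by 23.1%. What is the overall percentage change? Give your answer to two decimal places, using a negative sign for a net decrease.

The combined multiplier is 1.71 × 0.769 = 1.31499.
That corresponds to an increase of 31.50%.

31.50%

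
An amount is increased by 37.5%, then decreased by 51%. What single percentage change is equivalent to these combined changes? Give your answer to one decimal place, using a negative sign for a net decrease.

-32.6%

The combined multiplier is 1.375 × 0.49 = 0.67375.
That corresponds to a decrease of 32.6%.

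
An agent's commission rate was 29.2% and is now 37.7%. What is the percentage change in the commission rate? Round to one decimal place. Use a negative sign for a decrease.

29.1%

The change is 37.7 − 29.2 = 8.5 percentage points.
Relative to the original 29.2%, that is 8.5 ÷ 29.2 ≈ 29.1%.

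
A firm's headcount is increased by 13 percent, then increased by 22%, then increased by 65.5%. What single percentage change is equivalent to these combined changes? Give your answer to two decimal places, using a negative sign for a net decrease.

128.16%

The combined multiplier is 1.13 × 1.22 × 1.655 = 2.281583.
That corresponds to an increase of 128.16%.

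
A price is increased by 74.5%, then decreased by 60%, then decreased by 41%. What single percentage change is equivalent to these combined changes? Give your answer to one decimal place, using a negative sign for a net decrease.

A 74.5% increase multiplies by 1.745.
Then a 60% decrease: 1.745 × 0.4 = 0.698.
Then a 41% decrease: 0.698 × 0.59 = 0.41182.
Overall factor 0.41182, i.e. -58.8%.

-58.8%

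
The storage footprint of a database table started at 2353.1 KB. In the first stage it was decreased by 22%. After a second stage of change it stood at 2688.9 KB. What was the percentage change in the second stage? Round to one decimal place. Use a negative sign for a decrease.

After the first stage: 2353.1 × 0.78 = 1835.418.
Second-stage multiplier: 2688.9 ÷ 1835.418 ≈ 1.46501.
That is a change of 46.5%.

46.5%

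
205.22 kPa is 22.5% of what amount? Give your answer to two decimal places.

912.09 kPa

205.22 kPa ÷ 0.225 ≈ 912.09 kPa.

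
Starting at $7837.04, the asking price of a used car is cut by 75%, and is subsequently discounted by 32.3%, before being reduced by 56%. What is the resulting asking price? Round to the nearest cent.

Each change multiplies by a factor: 0.25 × 0.677 × 0.44 = 0.07447.
$7837.04 × 0.07447 = $583.6243688 ≈ $583.62.

$583.62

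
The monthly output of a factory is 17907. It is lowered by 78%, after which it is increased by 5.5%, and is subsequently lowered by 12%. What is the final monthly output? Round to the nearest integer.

3657

78% decrease: 17907 × 0.22 = 3939.54.
Apply the 5.5% increase: 3939.54 × 1.055 = 4156.2147.
After the 12% decrease: 4156.2147 × 0.88 = 3657.468936 ≈ 3657.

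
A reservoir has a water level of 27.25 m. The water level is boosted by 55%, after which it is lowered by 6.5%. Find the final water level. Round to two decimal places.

39.49 m

Each change multiplies by a factor: 1.55 × 0.935 = 1.44925.
27.25 × 1.44925 = 39.4920625 ≈ 39.49.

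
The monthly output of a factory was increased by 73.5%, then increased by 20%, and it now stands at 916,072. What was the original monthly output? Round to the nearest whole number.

The overall multiplier applied was 1.735 × 1.2 = 2.082.
So the original monthly output was 916,072 ÷ 2.082 ≈ 439,996.

439,996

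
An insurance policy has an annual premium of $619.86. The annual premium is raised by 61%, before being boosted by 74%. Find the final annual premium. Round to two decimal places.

$1736.48

Each change multiplies by a factor: 1.61 × 1.74 = 2.8014.
$619.86 × 2.8014 = $1736.475804 ≈ $1736.48.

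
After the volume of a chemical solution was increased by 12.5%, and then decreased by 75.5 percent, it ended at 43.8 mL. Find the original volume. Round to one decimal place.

158.9 mL

The overall multiplier applied was 1.125 × 0.245 = 0.275625.
So the original volume was 43.8 ÷ 0.275625 ≈ 158.9 mL.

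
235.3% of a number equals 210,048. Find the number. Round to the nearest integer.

89,268

210,048 ÷ 2.353 ≈ 89,268.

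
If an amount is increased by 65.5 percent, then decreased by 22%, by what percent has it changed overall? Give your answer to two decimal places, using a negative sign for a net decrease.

29.09%

A 65.5% increase multiplies by 1.655.
Then a 22% decrease: 1.655 × 0.78 = 1.2909.
Overall factor 1.2909, i.e. 29.09%.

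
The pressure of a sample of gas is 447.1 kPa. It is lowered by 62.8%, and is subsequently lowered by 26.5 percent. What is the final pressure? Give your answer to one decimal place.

122.2 kPa

Each change multiplies by a factor: 0.372 × 0.735 = 0.27342.
447.1 × 0.27342 = 122.246082 ≈ 122.2.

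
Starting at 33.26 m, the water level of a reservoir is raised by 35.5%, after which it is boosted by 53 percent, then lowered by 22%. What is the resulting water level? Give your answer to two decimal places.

53.78 m

35.5% increase: 33.26 × 1.355 = 45.0673.
After the 53% increase: 45.0673 × 1.53 = 68.952969.
Apply the 22% decrease: 68.952969 × 0.78 = 53.78331582 ≈ 53.78.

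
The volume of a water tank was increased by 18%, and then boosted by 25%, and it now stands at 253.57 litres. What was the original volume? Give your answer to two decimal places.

The overall multiplier applied was 1.18 × 1.25 = 1.475.
So the original volume was 253.57 ÷ 1.475 ≈ 171.91 litres.

171.91 litres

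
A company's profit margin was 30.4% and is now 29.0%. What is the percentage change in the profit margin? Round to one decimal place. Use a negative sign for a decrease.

-4.6%

The change is 29.0 − 30.4 = -1.4 percentage points.
Relative to the original 30.4%, that is -1.4 ÷ 30.4 ≈ -4.6%.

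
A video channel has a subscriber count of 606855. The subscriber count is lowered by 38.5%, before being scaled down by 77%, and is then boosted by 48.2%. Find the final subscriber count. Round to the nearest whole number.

127214

After the 38.5% decrease: 606855 × 0.615 = 373215.825.
Apply the 77% decrease: 373215.825 × 0.23 = 85839.63975.
Apply the 48.2% increase: 85839.63975 × 1.482 = 127214.3461095 ≈ 127214.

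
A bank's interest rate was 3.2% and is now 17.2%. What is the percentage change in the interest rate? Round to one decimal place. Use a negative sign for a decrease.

437.5%

The change is 17.2 − 3.2 = 14.0 percentage points.
Relative to the original 3.2%, that is 14.0 ÷ 3.2 = 437.5%.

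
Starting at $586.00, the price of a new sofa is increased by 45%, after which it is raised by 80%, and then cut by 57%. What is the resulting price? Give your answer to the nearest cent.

$657.67

Apply the 45% increase: $586.00 × 1.45 = $849.7.
Apply the 80% increase: $849.7 × 1.8 = $1529.46.
After the 57% decrease: $1529.46 × 0.43 = $657.6678 ≈ $657.67.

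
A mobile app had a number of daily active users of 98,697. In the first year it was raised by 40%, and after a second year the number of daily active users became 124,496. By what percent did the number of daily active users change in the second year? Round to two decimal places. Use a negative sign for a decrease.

-9.90%

After the first year: 98,697 × 1.4 = 138175.8.
Second-year multiplier: 124,496 ÷ 138175.8 ≈ 0.900997.
That is a change of -9.90%.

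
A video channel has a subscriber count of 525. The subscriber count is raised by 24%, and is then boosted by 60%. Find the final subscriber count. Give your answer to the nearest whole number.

24% increase: 525 × 1.24 = 651.
60% increase: 651 × 1.6 = 1041.6 ≈ 1042.

1042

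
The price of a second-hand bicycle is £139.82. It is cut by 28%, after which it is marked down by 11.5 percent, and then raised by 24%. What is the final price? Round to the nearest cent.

Each change multiplies by a factor: 0.72 × 0.885 × 1.24 = 0.790128.
£139.82 × 0.790128 = £110.47569696 ≈ £110.48.

£110.48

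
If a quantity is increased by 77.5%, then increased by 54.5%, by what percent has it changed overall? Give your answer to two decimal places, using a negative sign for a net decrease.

The combined multiplier is 1.775 × 1.545 = 2.742375.
That corresponds to an increase of 174.24%.

174.24%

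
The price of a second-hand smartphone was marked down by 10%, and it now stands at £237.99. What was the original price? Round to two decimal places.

The overall multiplier applied was 0.9.
So the original price was £237.99 ÷ 0.9 ≈ £264.43.

£264.43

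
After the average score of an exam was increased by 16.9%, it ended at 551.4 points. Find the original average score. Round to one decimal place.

471.7 points

The overall multiplier applied was 1.169.
So the original average score was 551.4 ÷ 1.169 ≈ 471.7 points.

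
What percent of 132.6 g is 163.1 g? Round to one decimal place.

123.0%

163.1 g ÷ 132.6 g ≈ 123.0%.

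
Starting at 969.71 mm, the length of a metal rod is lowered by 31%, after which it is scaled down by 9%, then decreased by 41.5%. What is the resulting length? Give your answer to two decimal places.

356.20 mm

After the 31% decrease: 969.71 × 0.69 = 669.0999.
After the 9% decrease: 669.0999 × 0.91 = 608.880909.
After the 41.5% decrease: 608.880909 × 0.585 = 356.195331765 ≈ 356.20.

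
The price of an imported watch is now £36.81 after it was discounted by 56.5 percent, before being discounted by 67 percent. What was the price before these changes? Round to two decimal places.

£256.43

The overall multiplier applied was 0.435 × 0.33 = 0.14355.
So the original price was £36.81 ÷ 0.14355 ≈ £256.43.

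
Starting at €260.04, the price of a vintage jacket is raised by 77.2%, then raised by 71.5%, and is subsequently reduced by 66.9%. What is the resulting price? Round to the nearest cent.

After the 77.2% increase: €260.04 × 1.772 = €460.79088.
After the 71.5% increase: €460.79088 × 1.715 = €790.2563592.
Apply the 66.9% decrease: €790.2563592 × 0.331 = €261.5748548952 ≈ €261.57.

€261.57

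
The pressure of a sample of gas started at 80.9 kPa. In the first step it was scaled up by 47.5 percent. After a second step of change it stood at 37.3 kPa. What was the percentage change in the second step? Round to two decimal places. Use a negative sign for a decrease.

-68.74%

After the first step: 80.9 × 1.475 = 119.3275.
Second-step multiplier: 37.3 ÷ 119.3275 ≈ 0.312585.
That is a change of -68.74%.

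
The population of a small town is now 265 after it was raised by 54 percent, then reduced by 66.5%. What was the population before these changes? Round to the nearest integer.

514

The overall multiplier applied was 1.54 × 0.335 = 0.5159.
So the original population was 265 ÷ 0.5159 ≈ 514.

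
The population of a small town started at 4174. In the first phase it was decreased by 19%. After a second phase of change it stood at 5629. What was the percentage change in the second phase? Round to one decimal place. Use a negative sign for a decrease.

66.5%

After the first phase: 4174 × 0.81 = 3380.94.
Second-phase multiplier: 5629 ÷ 3380.94 ≈ 1.66492.
That is a change of 66.5%.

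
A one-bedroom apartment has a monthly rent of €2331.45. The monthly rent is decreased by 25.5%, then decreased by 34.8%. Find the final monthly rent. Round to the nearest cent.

€1132.48

Apply the 25.5% decrease: €2331.45 × 0.745 = €1736.93025.
34.8% decrease: €1736.93025 × 0.652 = €1132.478523 ≈ €1132.48.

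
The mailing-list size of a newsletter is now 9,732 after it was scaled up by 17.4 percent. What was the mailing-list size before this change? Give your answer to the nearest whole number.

The overall multiplier applied was 1.174.
So the original mailing-list size was 9,732 ÷ 1.174 ≈ 8,290.

8,290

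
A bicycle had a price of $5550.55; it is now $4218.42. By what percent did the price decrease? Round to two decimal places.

Change: $4218.42 − $5550.55 = -$1332.13.
Relative to the original: -$1332.13 ÷ $5550.55 ≈ -24.00%.
So the price decreased by 24.00%.

24.00%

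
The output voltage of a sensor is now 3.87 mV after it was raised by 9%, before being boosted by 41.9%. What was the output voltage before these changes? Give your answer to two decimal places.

Undoing the 41.9% increase: 3.87 ÷ 1.419 ≈ 2.727273.
Undoing the 9% increase: 2.727273 ÷ 1.09 ≈ 2.50 mV.

2.50 mV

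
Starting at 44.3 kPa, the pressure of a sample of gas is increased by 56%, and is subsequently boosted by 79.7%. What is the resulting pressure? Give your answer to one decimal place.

Each change multiplies by a factor: 1.56 × 1.797 = 2.80332.
44.3 × 2.80332 = 124.187076 ≈ 124.2.

124.2 kPa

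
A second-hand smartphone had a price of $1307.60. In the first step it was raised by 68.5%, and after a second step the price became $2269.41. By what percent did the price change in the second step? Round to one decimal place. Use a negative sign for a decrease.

After the first step: $1307.60 × 1.685 = $2203.306.
Second-step multiplier: $2269.41 ÷ $2203.306 ≈ 1.03.
That is a change of 3.0%.

3.0%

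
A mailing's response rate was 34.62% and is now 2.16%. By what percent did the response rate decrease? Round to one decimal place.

93.8%

The change is 2.16 − 34.62 = -32.46 percentage points.
Relative to the original 34.62%, that is -32.46 ÷ 34.62 ≈ -93.8%.
So the response rate fell by 93.8%.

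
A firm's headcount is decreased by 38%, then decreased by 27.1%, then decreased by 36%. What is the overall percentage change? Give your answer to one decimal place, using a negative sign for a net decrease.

The combined multiplier is 0.62 × 0.729 × 0.64 = 0.2892672.
That corresponds to a decrease of 71.1%.

-71.1%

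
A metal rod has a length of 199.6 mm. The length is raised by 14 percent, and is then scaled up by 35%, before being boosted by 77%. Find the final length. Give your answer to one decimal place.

Apply the 14% increase: 199.6 × 1.14 = 227.544.
After the 35% increase: 227.544 × 1.35 = 307.1844.
After the 77% increase: 307.1844 × 1.77 = 543.716388 ≈ 543.7.

543.7 mm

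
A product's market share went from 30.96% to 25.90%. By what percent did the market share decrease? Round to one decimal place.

The change is 25.90 − 30.96 = -5.06 percentage points.
Relative to the original 30.96%, that is -5.06 ÷ 30.96 ≈ -16.3%.
So the market share fell by 16.3%.

16.3%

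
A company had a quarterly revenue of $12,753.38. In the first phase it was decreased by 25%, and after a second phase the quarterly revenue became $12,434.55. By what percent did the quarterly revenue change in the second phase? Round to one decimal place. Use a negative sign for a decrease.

30.0%

After the first phase: $12,753.38 × 0.75 = $9565.035.
Second-phase multiplier: $12,434.55 ÷ $9565.035 ≈ 1.3.
That is a change of 30.0%.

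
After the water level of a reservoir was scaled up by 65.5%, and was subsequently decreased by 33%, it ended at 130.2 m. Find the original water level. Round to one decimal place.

The overall multiplier applied was 1.655 × 0.67 = 1.10885.
So the original water level was 130.2 ÷ 1.10885 ≈ 117.4 m.

117.4 m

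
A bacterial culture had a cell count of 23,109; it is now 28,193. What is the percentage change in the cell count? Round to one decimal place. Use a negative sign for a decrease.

Change: 28,193 − 23,109 = 5,084.
Relative to the original: 5,084 ÷ 23,109 ≈ 22.0%.

22.0%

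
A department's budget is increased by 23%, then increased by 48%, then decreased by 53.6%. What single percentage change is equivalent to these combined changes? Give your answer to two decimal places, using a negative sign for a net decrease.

The combined multiplier is 1.23 × 1.48 × 0.464 = 0.8446656.
That corresponds to a decrease of 15.53%.

-15.53%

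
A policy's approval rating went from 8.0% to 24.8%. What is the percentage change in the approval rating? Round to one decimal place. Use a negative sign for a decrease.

210.0%

The change is 24.8 − 8.0 = 16.8 percentage points.
Relative to the original 8.0%, that is 16.8 ÷ 8.0 = 210.0%.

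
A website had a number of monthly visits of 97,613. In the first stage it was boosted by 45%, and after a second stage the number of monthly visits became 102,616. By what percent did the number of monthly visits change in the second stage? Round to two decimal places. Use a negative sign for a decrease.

After the first stage: 97,613 × 1.45 = 141538.85.
Second-stage multiplier: 102,616 ÷ 141538.85 ≈ 0.725002.
That is a change of -27.50%.

-27.50%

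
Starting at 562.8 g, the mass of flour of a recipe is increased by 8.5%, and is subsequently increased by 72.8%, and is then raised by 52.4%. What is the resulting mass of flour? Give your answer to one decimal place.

Apply the 8.5% increase: 562.8 × 1.085 = 610.638.
72.8% increase: 610.638 × 1.728 = 1055.182464.
Apply the 52.4% increase: 1055.182464 × 1.524 = 1608.098075136 ≈ 1608.1.

1608.1 g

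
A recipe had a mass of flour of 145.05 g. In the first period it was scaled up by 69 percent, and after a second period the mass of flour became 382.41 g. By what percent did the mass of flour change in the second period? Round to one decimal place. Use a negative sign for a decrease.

After the first period: 145.05 × 1.69 = 245.1345.
Second-period multiplier: 382.41 ÷ 245.1345 ≈ 1.56.
That is a change of 56.0%.

56.0%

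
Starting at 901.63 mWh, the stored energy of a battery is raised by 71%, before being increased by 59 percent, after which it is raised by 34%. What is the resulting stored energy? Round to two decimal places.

Each change multiplies by a factor: 1.71 × 1.59 × 1.34 = 3.643326.
901.63 × 3.643326 = 3284.93202138 ≈ 3284.93.

3284.93 mWh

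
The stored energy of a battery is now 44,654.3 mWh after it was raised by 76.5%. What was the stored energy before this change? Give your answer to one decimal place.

25,299.9 mWh

The overall multiplier applied was 1.765.
So the original stored energy was 44,654.3 ÷ 1.765 ≈ 25,299.9 mWh.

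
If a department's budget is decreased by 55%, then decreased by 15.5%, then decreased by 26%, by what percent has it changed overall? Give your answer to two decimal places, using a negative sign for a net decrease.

The combined multiplier is 0.45 × 0.845 × 0.74 = 0.281385.
That corresponds to a decrease of 71.86%.

-71.86%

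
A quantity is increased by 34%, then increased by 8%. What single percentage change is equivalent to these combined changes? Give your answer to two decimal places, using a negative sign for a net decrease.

44.72%

The combined multiplier is 1.34 × 1.08 = 1.4472.
That corresponds to an increase of 44.72%.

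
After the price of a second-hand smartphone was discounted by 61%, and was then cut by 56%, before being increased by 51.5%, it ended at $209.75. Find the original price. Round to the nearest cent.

Undoing the 51.5% increase: $209.75 ÷ 1.515 ≈ $138.448845.
Undoing the 56% decrease: $138.448845 ÷ 0.44 ≈ $314.656466.
Undoing the 61% decrease: $314.656466 ÷ 0.39 ≈ $806.81.

$806.81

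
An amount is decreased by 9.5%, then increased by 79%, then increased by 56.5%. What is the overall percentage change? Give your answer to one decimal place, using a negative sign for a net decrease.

153.5%

The combined multiplier is 0.905 × 1.79 × 1.565 = 2.53522175.
That corresponds to an increase of 153.5%.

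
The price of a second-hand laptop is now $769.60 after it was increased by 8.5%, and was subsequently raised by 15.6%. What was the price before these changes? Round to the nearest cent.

$613.59

Undoing the 15.6% increase: $769.60 ÷ 1.156 ≈ $665.743945.
Undoing the 8.5% increase: $665.743945 ÷ 1.085 ≈ $613.59.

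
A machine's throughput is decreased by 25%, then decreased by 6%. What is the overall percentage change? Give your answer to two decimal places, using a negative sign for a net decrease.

The combined multiplier is 0.75 × 0.94 = 0.705.
That corresponds to a decrease of 29.50%.

-29.50%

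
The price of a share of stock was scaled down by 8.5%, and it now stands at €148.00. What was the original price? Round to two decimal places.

The overall multiplier applied was 0.915.
So the original price was €148.00 ÷ 0.915 ≈ €161.75.

€161.75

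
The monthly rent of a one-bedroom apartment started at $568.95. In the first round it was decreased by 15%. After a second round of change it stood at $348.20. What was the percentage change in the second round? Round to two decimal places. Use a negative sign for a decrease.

After the first round: $568.95 × 0.85 = $483.6075.
Second-round multiplier: $348.20 ÷ $483.6075 ≈ 0.720005.
That is a change of -28.00%.

-28.00%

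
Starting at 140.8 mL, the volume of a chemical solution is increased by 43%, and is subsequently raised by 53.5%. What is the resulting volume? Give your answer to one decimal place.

309.1 mL

Each change multiplies by a factor: 1.43 × 1.535 = 2.19505.
140.8 × 2.19505 = 309.06304 ≈ 309.1.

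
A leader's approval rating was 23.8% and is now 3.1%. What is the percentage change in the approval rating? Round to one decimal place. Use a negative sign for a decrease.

-87.0%

The change is 3.1 − 23.8 = -20.7 percentage points.
Relative to the original 23.8%, that is -20.7 ÷ 23.8 ≈ -87.0%.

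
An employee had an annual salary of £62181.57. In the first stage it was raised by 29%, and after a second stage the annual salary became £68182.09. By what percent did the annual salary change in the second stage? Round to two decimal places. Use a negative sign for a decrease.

-15.00%

After the first stage: £62181.57 × 1.29 = £80214.2253.
Second-stage multiplier: £68182.09 ÷ £80214.2253 ≈ 0.85.
That is a change of -15.00%.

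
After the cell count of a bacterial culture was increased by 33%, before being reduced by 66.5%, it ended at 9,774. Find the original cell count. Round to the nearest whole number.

21,937

Undoing the 66.5% decrease: 9,774 ÷ 0.335 ≈ 29176.119403.
Undoing the 33% increase: 29176.119403 ÷ 1.33 ≈ 21,937.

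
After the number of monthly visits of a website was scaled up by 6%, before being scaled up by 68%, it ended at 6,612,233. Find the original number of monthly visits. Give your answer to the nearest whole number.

The overall multiplier applied was 1.06 × 1.68 = 1.7808.
So the original number of monthly visits was 6,612,233 ÷ 1.7808 ≈ 3,713,069.

3,713,069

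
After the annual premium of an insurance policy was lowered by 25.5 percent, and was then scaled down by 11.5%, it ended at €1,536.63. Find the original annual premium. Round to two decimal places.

Undoing the 11.5% decrease: €1,536.63 ÷ 0.885 ≈ €1736.305085.
Undoing the 25.5% decrease: €1736.305085 ÷ 0.745 ≈ €2,330.61.

€2,330.61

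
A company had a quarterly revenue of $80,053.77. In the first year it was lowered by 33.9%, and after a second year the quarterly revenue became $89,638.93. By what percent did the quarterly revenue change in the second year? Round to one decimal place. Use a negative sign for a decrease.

69.4%

After the first year: $80,053.77 × 0.661 = $52915.54197.
Second-year multiplier: $89,638.93 ÷ $52915.54197 ≈ 1.694.
That is a change of 69.4%.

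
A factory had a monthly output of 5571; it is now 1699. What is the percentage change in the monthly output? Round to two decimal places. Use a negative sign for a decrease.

-69.50%

Change: 1699 − 5571 = -3872.
Relative to the original: -3872 ÷ 5571 ≈ -69.50%.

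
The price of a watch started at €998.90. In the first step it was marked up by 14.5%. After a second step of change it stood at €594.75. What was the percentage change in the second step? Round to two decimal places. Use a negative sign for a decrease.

After the first step: €998.90 × 1.145 = €1143.7405.
Second-step multiplier: €594.75 ÷ €1143.7405 ≈ 0.520004.
That is a change of -48.00%.

-48.00%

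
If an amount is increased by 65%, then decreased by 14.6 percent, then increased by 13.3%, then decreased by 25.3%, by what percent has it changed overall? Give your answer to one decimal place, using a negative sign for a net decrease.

The combined multiplier is 1.65 × 0.854 × 1.133 × 0.747 = 1.1925931941.
That corresponds to an increase of 19.3%.

19.3%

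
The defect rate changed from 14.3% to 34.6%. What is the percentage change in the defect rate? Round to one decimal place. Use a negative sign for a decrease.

142.0%

The change is 34.6 − 14.3 = 20.3 percentage points.
Relative to the original 14.3%, that is 20.3 ÷ 14.3 ≈ 142.0%.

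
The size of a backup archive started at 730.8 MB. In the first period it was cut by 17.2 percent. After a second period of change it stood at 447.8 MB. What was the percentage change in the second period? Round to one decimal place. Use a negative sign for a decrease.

After the first period: 730.8 × 0.828 = 605.1024.
Second-period multiplier: 447.8 ÷ 605.1024 ≈ 0.74004.
That is a change of -26.0%.

-26.0%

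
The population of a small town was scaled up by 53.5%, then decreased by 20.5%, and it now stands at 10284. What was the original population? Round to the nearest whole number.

The overall multiplier applied was 1.535 × 0.795 = 1.220325.
So the original population was 10284 ÷ 1.220325 ≈ 8427.

8427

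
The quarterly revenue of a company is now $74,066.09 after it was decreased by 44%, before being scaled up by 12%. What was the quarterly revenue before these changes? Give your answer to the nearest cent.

Undoing the 12% increase: $74,066.09 ÷ 1.12 = $66130.4375.
Undoing the 44% decrease: $66130.4375 ÷ 0.56 ≈ $118,090.07.

$118,090.07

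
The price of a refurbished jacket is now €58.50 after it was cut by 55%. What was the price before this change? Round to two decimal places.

€130.00

The overall multiplier applied was 0.45.
So the original price was €58.50 ÷ 0.45 = €130.00.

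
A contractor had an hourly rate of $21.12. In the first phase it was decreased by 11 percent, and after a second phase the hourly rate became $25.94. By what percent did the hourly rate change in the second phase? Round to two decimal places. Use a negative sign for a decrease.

After the first phase: $21.12 × 0.89 = $18.7968.
Second-phase multiplier: $25.94 ÷ $18.7968 ≈ 1.380022.
That is a change of 38.00%.

38.00%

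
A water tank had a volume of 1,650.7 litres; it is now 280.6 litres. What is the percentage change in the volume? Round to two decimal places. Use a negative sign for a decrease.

-83.00%

Change: 280.6 − 1,650.7 = -1,370.1.
Relative to the original: -1,370.1 ÷ 1,650.7 ≈ -83.00%.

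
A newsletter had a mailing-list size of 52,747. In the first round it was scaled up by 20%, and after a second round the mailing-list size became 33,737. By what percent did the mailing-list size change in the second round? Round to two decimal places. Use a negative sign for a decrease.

-46.70%

After the first round: 52,747 × 1.2 = 63296.4.
Second-round multiplier: 33,737 ÷ 63296.4 ≈ 0.533.
That is a change of -46.70%.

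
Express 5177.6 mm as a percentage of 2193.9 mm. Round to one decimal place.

5177.6 mm ÷ 2193.9 mm ≈ 236.0%.

236.0%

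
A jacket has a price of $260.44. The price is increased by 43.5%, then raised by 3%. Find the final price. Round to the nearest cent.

After the 43.5% increase: $260.44 × 1.435 = $373.7314.
3% increase: $373.7314 × 1.03 = $384.943342 ≈ $384.94.

$384.94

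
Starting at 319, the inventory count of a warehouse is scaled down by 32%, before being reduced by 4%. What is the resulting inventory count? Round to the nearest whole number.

208

Apply the 32% decrease: 319 × 0.68 = 216.92.
After the 4% decrease: 216.92 × 0.96 = 208.2432 ≈ 208.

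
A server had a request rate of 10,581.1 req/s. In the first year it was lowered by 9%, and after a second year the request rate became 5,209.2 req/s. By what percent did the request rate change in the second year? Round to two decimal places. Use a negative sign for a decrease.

After the first year: 10,581.1 × 0.91 = 9628.801.
Second-year multiplier: 5,209.2 ÷ 9628.801 ≈ 0.541002.
That is a change of -45.90%.

-45.90%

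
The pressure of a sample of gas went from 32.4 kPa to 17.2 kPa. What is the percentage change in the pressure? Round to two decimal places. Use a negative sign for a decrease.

-46.91%

Change: 17.2 − 32.4 = -15.2.
Relative to the original: -15.2 ÷ 32.4 ≈ -46.91%.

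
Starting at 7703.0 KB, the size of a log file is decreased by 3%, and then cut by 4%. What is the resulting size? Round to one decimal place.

After the 3% decrease: 7703.0 × 0.97 = 7471.91.
Apply the 4% decrease: 7471.91 × 0.96 = 7173.0336 ≈ 7173.0.

7173.0 KB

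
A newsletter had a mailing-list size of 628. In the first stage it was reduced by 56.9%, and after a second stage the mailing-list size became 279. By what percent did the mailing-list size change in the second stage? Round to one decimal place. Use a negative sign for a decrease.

After the first stage: 628 × 0.431 = 270.668.
Second-stage multiplier: 279 ÷ 270.668 ≈ 1.03078.
That is a change of 3.1%.

3.1%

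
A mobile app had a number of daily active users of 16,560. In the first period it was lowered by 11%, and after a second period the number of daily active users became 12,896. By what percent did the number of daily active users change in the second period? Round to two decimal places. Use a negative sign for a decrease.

After the first period: 16,560 × 0.89 = 14738.4.
Second-period multiplier: 12,896 ÷ 14738.4 ≈ 0.874993.
That is a change of -12.50%.

-12.50%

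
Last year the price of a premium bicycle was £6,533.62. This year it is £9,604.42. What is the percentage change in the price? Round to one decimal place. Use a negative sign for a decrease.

Change: £9,604.42 − £6,533.62 = £3,070.80.
Relative to the original: £3,070.80 ÷ £6,533.62 ≈ 47.0%.

47.0%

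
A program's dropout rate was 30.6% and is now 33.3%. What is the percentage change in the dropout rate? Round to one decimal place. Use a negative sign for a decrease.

8.8%

The change is 33.3 − 30.6 = 2.7 percentage points.
Relative to the original 30.6%, that is 2.7 ÷ 30.6 ≈ 8.8%.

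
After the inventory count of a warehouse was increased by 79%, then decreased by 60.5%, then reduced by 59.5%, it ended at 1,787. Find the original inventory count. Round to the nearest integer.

The overall multiplier applied was 1.79 × 0.395 × 0.405 = 0.28635525.
So the original inventory count was 1,787 ÷ 0.28635525 ≈ 6,241.

6,241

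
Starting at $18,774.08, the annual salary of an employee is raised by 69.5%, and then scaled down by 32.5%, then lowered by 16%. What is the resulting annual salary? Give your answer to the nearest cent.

Each change multiplies by a factor: 1.695 × 0.675 × 0.84 = 0.961065.
$18,774.08 × 0.961065 = $18043.1111952 ≈ $18,043.11.

$18,043.11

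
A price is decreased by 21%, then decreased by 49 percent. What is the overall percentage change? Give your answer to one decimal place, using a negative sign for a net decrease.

A 21% decrease multiplies by 0.79.
Then a 49% decrease: 0.79 × 0.51 = 0.4029.
Overall factor 0.4029, i.e. -59.7%.

-59.7%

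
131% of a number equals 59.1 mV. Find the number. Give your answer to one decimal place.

59.1 mV ÷ 1.31 ≈ 45.1 mV.

45.1 mV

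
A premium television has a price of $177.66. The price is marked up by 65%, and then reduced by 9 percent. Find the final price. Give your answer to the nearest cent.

65% increase: $177.66 × 1.65 = $293.139.
9% decrease: $293.139 × 0.91 = $266.75649 ≈ $266.76.

$266.76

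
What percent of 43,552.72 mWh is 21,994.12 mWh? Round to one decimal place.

50.5%

21,994.12 mWh ÷ 43,552.72 mWh ≈ 50.5%.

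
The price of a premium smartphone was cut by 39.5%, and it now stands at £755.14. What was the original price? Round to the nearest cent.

£1248.17

The overall multiplier applied was 0.605.
So the original price was £755.14 ÷ 0.605 ≈ £1248.17.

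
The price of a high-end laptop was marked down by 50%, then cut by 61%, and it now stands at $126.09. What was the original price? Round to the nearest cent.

$646.62

The overall multiplier applied was 0.5 × 0.39 = 0.195.
So the original price was $126.09 ÷ 0.195 ≈ $646.62.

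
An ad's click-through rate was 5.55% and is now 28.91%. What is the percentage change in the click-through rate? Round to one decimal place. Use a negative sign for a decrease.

420.9%

The change is 28.91 − 5.55 = 23.36 percentage points.
Relative to the original 5.55%, that is 23.36 ÷ 5.55 ≈ 420.9%.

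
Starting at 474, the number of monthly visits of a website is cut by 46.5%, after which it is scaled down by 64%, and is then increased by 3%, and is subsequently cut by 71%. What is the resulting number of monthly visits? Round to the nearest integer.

Each change multiplies by a factor: 0.535 × 0.36 × 1.03 × 0.29 = 0.05752962.
474 × 0.05752962 = 27.26903988 ≈ 27.

27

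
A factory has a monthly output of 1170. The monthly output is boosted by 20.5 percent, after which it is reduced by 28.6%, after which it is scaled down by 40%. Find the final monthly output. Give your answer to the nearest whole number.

604

Each change multiplies by a factor: 1.205 × 0.714 × 0.6 = 0.516222.
1170 × 0.516222 = 603.97974 ≈ 604.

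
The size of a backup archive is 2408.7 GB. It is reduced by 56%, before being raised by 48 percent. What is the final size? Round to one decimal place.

56% decrease: 2408.7 × 0.44 = 1059.828.
After the 48% increase: 1059.828 × 1.48 = 1568.54544 ≈ 1568.5.

1568.5 GB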